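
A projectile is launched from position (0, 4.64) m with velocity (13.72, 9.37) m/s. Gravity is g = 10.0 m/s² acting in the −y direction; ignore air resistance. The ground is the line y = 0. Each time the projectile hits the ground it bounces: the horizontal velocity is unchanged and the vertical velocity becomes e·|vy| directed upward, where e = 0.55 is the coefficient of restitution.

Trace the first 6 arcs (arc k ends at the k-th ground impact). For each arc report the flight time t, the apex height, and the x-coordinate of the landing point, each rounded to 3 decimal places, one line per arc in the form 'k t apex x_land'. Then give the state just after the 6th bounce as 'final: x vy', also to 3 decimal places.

1 2.281 9.030 31.293
2 1.478 2.732 51.575
3 0.813 0.826 62.730
4 0.447 0.250 68.865
5 0.246 0.076 72.239
6 0.135 0.023 74.095
final: 74.095 0.372

Arc 1: start y=4.640, vy=9.370 → t=2.281, apex=9.030, x_land=31.293, impact vy=-13.439
  bounce: vy ← 0.55·13.439 = 7.391
Arc 2: start y=0.000, vy=7.391 → t=1.478, apex=2.732, x_land=51.575, impact vy=-7.391
  bounce: vy ← 0.55·7.391 = 4.065
Arc 3: start y=0.000, vy=4.065 → t=0.813, apex=0.826, x_land=62.730, impact vy=-4.065
  bounce: vy ← 0.55·4.065 = 2.236
Arc 4: start y=0.000, vy=2.236 → t=0.447, apex=0.250, x_land=68.865, impact vy=-2.236
  bounce: vy ← 0.55·2.236 = 1.230
Arc 5: start y=0.000, vy=1.230 → t=0.246, apex=0.076, x_land=72.239, impact vy=-1.230
  bounce: vy ← 0.55·1.230 = 0.676
Arc 6: start y=0.000, vy=0.676 → t=0.135, apex=0.023, x_land=74.095, impact vy=-0.676
  bounce: vy ← 0.55·0.676 = 0.372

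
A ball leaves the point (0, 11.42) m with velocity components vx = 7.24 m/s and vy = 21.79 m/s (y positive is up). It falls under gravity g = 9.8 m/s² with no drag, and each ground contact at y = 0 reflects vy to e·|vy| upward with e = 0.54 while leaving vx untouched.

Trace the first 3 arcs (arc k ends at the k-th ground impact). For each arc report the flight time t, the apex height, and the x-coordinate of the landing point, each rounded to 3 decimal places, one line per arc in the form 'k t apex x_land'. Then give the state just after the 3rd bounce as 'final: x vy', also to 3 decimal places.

Arc 1: start y=11.420, vy=21.790 → t=4.921, apex=35.645, x_land=35.625, impact vy=-26.432
  bounce: vy ← 0.54·26.432 = 14.273
Arc 2: start y=0.000, vy=14.273 → t=2.913, apex=10.394, x_land=56.714, impact vy=-14.273
  bounce: vy ← 0.54·14.273 = 7.707
Arc 3: start y=0.000, vy=7.707 → t=1.573, apex=3.031, x_land=68.103, impact vy=-7.707
  bounce: vy ← 0.54·7.707 = 4.162

1 4.921 35.645 35.625
2 2.913 10.394 56.714
3 1.573 3.031 68.103
final: 68.103 4.162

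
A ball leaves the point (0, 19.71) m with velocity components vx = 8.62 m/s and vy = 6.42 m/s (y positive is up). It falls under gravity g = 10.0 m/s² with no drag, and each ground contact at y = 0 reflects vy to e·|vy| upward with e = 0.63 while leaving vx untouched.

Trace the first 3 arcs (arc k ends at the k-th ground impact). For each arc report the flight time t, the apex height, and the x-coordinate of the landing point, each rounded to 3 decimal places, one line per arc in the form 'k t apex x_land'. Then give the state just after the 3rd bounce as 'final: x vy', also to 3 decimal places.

1 2.729 21.771 23.521
2 2.629 8.641 46.185
3 1.656 3.430 60.463
final: 60.463 5.218

Arc 1: start y=19.710, vy=6.420 → t=2.729, apex=21.771, x_land=23.521, impact vy=-20.867
  bounce: vy ← 0.63·20.867 = 13.146
Arc 2: start y=0.000, vy=13.146 → t=2.629, apex=8.641, x_land=46.185, impact vy=-13.146
  bounce: vy ← 0.63·13.146 = 8.282
Arc 3: start y=0.000, vy=8.282 → t=1.656, apex=3.430, x_land=60.463, impact vy=-8.282
  bounce: vy ← 0.63·8.282 = 5.218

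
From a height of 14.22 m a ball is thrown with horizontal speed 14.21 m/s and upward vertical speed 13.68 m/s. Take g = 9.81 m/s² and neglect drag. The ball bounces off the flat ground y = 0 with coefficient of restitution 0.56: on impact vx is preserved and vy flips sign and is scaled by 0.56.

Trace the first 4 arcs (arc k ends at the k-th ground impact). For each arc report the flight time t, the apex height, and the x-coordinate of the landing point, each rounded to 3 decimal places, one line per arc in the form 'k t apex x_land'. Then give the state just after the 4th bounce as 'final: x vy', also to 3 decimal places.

Arc 1: start y=14.220, vy=13.680 → t=3.595, apex=23.758, x_land=51.090, impact vy=-21.590
  bounce: vy ← 0.56·21.590 = 12.091
Arc 2: start y=0.000, vy=12.091 → t=2.465, apex=7.451, x_land=86.117, impact vy=-12.091
  bounce: vy ← 0.56·12.091 = 6.771
Arc 3: start y=0.000, vy=6.771 → t=1.380, apex=2.337, x_land=105.732, impact vy=-6.771
  bounce: vy ← 0.56·6.771 = 3.792
Arc 4: start y=0.000, vy=3.792 → t=0.773, apex=0.733, x_land=116.716, impact vy=-3.792
  bounce: vy ← 0.56·3.792 = 2.123

1 3.595 23.758 51.090
2 2.465 7.451 86.117
3 1.380 2.337 105.732
4 0.773 0.733 116.716
final: 116.716 2.123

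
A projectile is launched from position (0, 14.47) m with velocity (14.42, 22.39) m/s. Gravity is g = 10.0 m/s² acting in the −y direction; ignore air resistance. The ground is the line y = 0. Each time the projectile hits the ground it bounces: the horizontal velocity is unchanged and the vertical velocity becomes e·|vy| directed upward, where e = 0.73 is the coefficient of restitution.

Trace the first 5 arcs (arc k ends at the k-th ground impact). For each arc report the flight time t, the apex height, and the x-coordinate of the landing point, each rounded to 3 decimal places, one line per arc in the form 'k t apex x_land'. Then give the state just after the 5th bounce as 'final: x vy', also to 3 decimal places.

1 5.051 39.536 72.835
2 4.105 21.069 132.036
3 2.997 11.227 175.252
4 2.188 5.983 206.800
5 1.597 3.188 229.830
final: 229.830 5.829

Arc 1: start y=14.470, vy=22.390 → t=5.051, apex=39.536, x_land=72.835, impact vy=-28.120
  bounce: vy ← 0.73·28.120 = 20.527
Arc 2: start y=0.000, vy=20.527 → t=4.105, apex=21.069, x_land=132.036, impact vy=-20.527
  bounce: vy ← 0.73·20.527 = 14.985
Arc 3: start y=0.000, vy=14.985 → t=2.997, apex=11.227, x_land=175.252, impact vy=-14.985
  bounce: vy ← 0.73·14.985 = 10.939
Arc 4: start y=0.000, vy=10.939 → t=2.188, apex=5.983, x_land=206.800, impact vy=-10.939
  bounce: vy ← 0.73·10.939 = 7.985
Arc 5: start y=0.000, vy=7.985 → t=1.597, apex=3.188, x_land=229.830, impact vy=-7.985
  bounce: vy ← 0.73·7.985 = 5.829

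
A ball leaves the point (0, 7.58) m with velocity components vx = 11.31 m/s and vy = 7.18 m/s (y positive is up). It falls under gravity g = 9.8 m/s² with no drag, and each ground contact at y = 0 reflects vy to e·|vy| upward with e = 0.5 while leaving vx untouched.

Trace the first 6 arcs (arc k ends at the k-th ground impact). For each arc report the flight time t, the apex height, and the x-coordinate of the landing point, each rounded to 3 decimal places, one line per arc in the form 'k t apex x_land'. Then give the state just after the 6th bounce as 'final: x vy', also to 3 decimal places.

1 2.176 10.210 24.612
2 1.444 2.553 40.938
3 0.722 0.638 49.102
4 0.361 0.160 53.183
5 0.180 0.040 55.224
6 0.090 0.010 56.244
final: 56.244 0.221

Arc 1: start y=7.580, vy=7.180 → t=2.176, apex=10.210, x_land=24.612, impact vy=-14.146
  bounce: vy ← 0.5·14.146 = 7.073
Arc 2: start y=0.000, vy=7.073 → t=1.444, apex=2.553, x_land=40.938, impact vy=-7.073
  bounce: vy ← 0.5·7.073 = 3.537
Arc 3: start y=0.000, vy=3.537 → t=0.722, apex=0.638, x_land=49.102, impact vy=-3.537
  bounce: vy ← 0.5·3.537 = 1.768
Arc 4: start y=0.000, vy=1.768 → t=0.361, apex=0.160, x_land=53.183, impact vy=-1.768
  bounce: vy ← 0.5·1.768 = 0.884
Arc 5: start y=0.000, vy=0.884 → t=0.180, apex=0.040, x_land=55.224, impact vy=-0.884
  bounce: vy ← 0.5·0.884 = 0.442
Arc 6: start y=0.000, vy=0.442 → t=0.090, apex=0.010, x_land=56.244, impact vy=-0.442
  bounce: vy ← 0.5·0.442 = 0.221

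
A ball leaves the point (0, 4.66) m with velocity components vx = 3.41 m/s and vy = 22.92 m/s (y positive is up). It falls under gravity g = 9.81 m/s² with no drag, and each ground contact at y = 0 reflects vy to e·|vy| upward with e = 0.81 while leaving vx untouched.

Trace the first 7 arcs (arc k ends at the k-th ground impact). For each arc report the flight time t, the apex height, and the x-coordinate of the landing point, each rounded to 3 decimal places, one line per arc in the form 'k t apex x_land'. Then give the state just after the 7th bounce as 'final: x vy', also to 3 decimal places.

Arc 1: start y=4.660, vy=22.920 → t=4.868, apex=31.435, x_land=16.600, impact vy=-24.835
  bounce: vy ← 0.81·24.835 = 20.116
Arc 2: start y=0.000, vy=20.116 → t=4.101, apex=20.625, x_land=30.585, impact vy=-20.116
  bounce: vy ← 0.81·20.116 = 16.294
Arc 3: start y=0.000, vy=16.294 → t=3.322, apex=13.532, x_land=41.912, impact vy=-16.294
  bounce: vy ← 0.81·16.294 = 13.198
Arc 4: start y=0.000, vy=13.198 → t=2.691, apex=8.878, x_land=51.088, impact vy=-13.198
  bounce: vy ← 0.81·13.198 = 10.690
Arc 5: start y=0.000, vy=10.690 → t=2.180, apex=5.825, x_land=58.520, impact vy=-10.690
  bounce: vy ← 0.81·10.690 = 8.659
Arc 6: start y=0.000, vy=8.659 → t=1.765, apex=3.822, x_land=64.540, impact vy=-8.659
  bounce: vy ← 0.81·8.659 = 7.014
Arc 7: start y=0.000, vy=7.014 → t=1.430, apex=2.507, x_land=69.416, impact vy=-7.014
  bounce: vy ← 0.81·7.014 = 5.681

1 4.868 31.435 16.600
2 4.101 20.625 30.585
3 3.322 13.532 41.912
4 2.691 8.878 51.088
5 2.180 5.825 58.520
6 1.765 3.822 64.540
7 1.430 2.507 69.416
final: 69.416 5.681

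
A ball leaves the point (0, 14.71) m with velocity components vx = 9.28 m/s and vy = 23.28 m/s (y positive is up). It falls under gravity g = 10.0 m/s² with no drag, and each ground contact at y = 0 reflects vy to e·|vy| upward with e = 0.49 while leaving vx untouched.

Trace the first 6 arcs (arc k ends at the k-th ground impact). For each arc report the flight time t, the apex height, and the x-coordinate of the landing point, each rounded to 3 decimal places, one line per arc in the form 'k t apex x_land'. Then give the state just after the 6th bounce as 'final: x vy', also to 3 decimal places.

1 5.220 41.808 48.438
2 2.834 10.038 74.736
3 1.389 2.410 87.622
4 0.680 0.579 93.936
5 0.333 0.139 97.030
6 0.163 0.033 98.546
final: 98.546 0.400

Arc 1: start y=14.710, vy=23.280 → t=5.220, apex=41.808, x_land=48.438, impact vy=-28.916
  bounce: vy ← 0.49·28.916 = 14.169
Arc 2: start y=0.000, vy=14.169 → t=2.834, apex=10.038, x_land=74.736, impact vy=-14.169
  bounce: vy ← 0.49·14.169 = 6.943
Arc 3: start y=0.000, vy=6.943 → t=1.389, apex=2.410, x_land=87.622, impact vy=-6.943
  bounce: vy ← 0.49·6.943 = 3.402
Arc 4: start y=0.000, vy=3.402 → t=0.680, apex=0.579, x_land=93.936, impact vy=-3.402
  bounce: vy ← 0.49·3.402 = 1.667
Arc 5: start y=0.000, vy=1.667 → t=0.333, apex=0.139, x_land=97.030, impact vy=-1.667
  bounce: vy ← 0.49·1.667 = 0.817
Arc 6: start y=0.000, vy=0.817 → t=0.163, apex=0.033, x_land=98.546, impact vy=-0.817
  bounce: vy ← 0.49·0.817 = 0.400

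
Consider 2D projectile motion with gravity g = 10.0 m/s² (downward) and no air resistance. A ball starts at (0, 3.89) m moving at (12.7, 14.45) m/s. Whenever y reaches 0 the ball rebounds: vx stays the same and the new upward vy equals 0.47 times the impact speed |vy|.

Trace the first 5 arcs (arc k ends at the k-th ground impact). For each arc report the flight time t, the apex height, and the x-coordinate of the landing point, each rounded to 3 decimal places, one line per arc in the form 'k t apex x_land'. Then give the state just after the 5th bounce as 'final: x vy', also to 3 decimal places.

1 3.138 14.330 39.852
2 1.591 3.166 60.062
3 0.748 0.699 69.561
4 0.352 0.154 74.025
5 0.165 0.034 76.124
final: 76.124 0.388

Arc 1: start y=3.890, vy=14.450 → t=3.138, apex=14.330, x_land=39.852, impact vy=-16.929
  bounce: vy ← 0.47·16.929 = 7.957
Arc 2: start y=0.000, vy=7.957 → t=1.591, apex=3.166, x_land=60.062, impact vy=-7.957
  bounce: vy ← 0.47·7.957 = 3.740
Arc 3: start y=0.000, vy=3.740 → t=0.748, apex=0.699, x_land=69.561, impact vy=-3.740
  bounce: vy ← 0.47·3.740 = 1.758
Arc 4: start y=0.000, vy=1.758 → t=0.352, apex=0.154, x_land=74.025, impact vy=-1.758
  bounce: vy ← 0.47·1.758 = 0.826
Arc 5: start y=0.000, vy=0.826 → t=0.165, apex=0.034, x_land=76.124, impact vy=-0.826
  bounce: vy ← 0.47·0.826 = 0.388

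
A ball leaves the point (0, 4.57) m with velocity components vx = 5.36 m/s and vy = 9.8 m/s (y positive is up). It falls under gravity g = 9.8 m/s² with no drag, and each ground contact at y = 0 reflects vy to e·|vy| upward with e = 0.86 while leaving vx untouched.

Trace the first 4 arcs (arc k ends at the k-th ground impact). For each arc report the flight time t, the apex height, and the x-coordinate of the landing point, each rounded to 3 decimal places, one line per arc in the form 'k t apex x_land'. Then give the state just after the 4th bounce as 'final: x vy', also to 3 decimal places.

1 2.390 9.470 12.811
2 2.391 7.004 25.628
3 2.056 5.180 36.650
4 1.768 3.831 46.129
final: 46.129 7.452

Arc 1: start y=4.570, vy=9.800 → t=2.390, apex=9.470, x_land=12.811, impact vy=-13.624
  bounce: vy ← 0.86·13.624 = 11.717
Arc 2: start y=0.000, vy=11.717 → t=2.391, apex=7.004, x_land=25.628, impact vy=-11.717
  bounce: vy ← 0.86·11.717 = 10.076
Arc 3: start y=0.000, vy=10.076 → t=2.056, apex=5.180, x_land=36.650, impact vy=-10.076
  bounce: vy ← 0.86·10.076 = 8.666
Arc 4: start y=0.000, vy=8.666 → t=1.768, apex=3.831, x_land=46.129, impact vy=-8.666
  bounce: vy ← 0.86·8.666 = 7.452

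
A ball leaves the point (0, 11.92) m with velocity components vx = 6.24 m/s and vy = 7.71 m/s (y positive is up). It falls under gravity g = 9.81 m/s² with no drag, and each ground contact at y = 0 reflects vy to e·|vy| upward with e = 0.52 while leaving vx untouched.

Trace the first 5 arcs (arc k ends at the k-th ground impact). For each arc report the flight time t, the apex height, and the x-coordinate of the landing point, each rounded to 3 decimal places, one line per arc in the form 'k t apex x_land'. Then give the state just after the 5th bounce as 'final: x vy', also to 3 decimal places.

Arc 1: start y=11.920, vy=7.710 → t=2.532, apex=14.950, x_land=15.798, impact vy=-17.126
  bounce: vy ← 0.52·17.126 = 8.906
Arc 2: start y=0.000, vy=8.906 → t=1.816, apex=4.042, x_land=27.128, impact vy=-8.906
  bounce: vy ← 0.52·8.906 = 4.631
Arc 3: start y=0.000, vy=4.631 → t=0.944, apex=1.093, x_land=33.019, impact vy=-4.631
  bounce: vy ← 0.52·4.631 = 2.408
Arc 4: start y=0.000, vy=2.408 → t=0.491, apex=0.296, x_land=36.083, impact vy=-2.408
  bounce: vy ← 0.52·2.408 = 1.252
Arc 5: start y=0.000, vy=1.252 → t=0.255, apex=0.080, x_land=37.676, impact vy=-1.252
  bounce: vy ← 0.52·1.252 = 0.651

1 2.532 14.950 15.798
2 1.816 4.042 27.128
3 0.944 1.093 33.019
4 0.491 0.296 36.083
5 0.255 0.080 37.676
final: 37.676 0.651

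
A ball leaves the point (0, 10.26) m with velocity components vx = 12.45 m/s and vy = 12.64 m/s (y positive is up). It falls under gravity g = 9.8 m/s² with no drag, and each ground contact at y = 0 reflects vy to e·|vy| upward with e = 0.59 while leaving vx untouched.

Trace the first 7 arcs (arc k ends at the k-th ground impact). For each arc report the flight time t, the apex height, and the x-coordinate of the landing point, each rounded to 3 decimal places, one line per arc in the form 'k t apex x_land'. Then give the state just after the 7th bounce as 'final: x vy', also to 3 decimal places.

1 3.228 18.412 40.191
2 2.287 6.409 68.668
3 1.350 2.231 85.470
4 0.796 0.777 95.383
5 0.470 0.270 101.232
6 0.277 0.094 104.682
7 0.164 0.033 106.718
final: 106.718 0.473

Arc 1: start y=10.260, vy=12.640 → t=3.228, apex=18.412, x_land=40.191, impact vy=-18.996
  bounce: vy ← 0.59·18.996 = 11.208
Arc 2: start y=0.000, vy=11.208 → t=2.287, apex=6.409, x_land=68.668, impact vy=-11.208
  bounce: vy ← 0.59·11.208 = 6.613
Arc 3: start y=0.000, vy=6.613 → t=1.350, apex=2.231, x_land=85.470, impact vy=-6.613
  bounce: vy ← 0.59·6.613 = 3.901
Arc 4: start y=0.000, vy=3.901 → t=0.796, apex=0.777, x_land=95.383, impact vy=-3.901
  bounce: vy ← 0.59·3.901 = 2.302
Arc 5: start y=0.000, vy=2.302 → t=0.470, apex=0.270, x_land=101.232, impact vy=-2.302
  bounce: vy ← 0.59·2.302 = 1.358
Arc 6: start y=0.000, vy=1.358 → t=0.277, apex=0.094, x_land=104.682, impact vy=-1.358
  bounce: vy ← 0.59·1.358 = 0.801
Arc 7: start y=0.000, vy=0.801 → t=0.164, apex=0.033, x_land=106.718, impact vy=-0.801
  bounce: vy ← 0.59·0.801 = 0.473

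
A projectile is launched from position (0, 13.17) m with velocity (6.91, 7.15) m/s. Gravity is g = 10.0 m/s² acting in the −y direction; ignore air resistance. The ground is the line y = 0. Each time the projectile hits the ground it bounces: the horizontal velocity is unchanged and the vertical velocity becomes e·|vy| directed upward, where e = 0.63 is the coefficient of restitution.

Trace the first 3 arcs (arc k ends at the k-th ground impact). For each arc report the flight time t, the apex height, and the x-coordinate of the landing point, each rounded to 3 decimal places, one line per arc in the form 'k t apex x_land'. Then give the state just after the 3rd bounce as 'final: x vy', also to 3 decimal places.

1 2.488 15.726 17.195
2 2.235 6.242 32.636
3 1.408 2.477 42.364
final: 42.364 4.435

Arc 1: start y=13.170, vy=7.150 → t=2.488, apex=15.726, x_land=17.195, impact vy=-17.735
  bounce: vy ← 0.63·17.735 = 11.173
Arc 2: start y=0.000, vy=11.173 → t=2.235, apex=6.242, x_land=32.636, impact vy=-11.173
  bounce: vy ← 0.63·11.173 = 7.039
Arc 3: start y=0.000, vy=7.039 → t=1.408, apex=2.477, x_land=42.364, impact vy=-7.039
  bounce: vy ← 0.63·7.039 = 4.435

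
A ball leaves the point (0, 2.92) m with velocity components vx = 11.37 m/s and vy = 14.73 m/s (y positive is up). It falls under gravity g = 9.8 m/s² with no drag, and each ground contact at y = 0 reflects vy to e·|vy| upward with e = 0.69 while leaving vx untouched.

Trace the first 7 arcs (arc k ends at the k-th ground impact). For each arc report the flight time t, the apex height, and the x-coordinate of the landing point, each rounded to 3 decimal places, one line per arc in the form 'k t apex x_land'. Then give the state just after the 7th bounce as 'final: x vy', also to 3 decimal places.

Arc 1: start y=2.920, vy=14.730 → t=3.193, apex=13.990, x_land=36.302, impact vy=-16.559
  bounce: vy ← 0.69·16.559 = 11.426
Arc 2: start y=0.000, vy=11.426 → t=2.332, apex=6.661, x_land=62.814, impact vy=-11.426
  bounce: vy ← 0.69·11.426 = 7.884
Arc 3: start y=0.000, vy=7.884 → t=1.609, apex=3.171, x_land=81.108, impact vy=-7.884
  bounce: vy ← 0.69·7.884 = 5.440
Arc 4: start y=0.000, vy=5.440 → t=1.110, apex=1.510, x_land=93.731, impact vy=-5.440
  bounce: vy ← 0.69·5.440 = 3.753
Arc 5: start y=0.000, vy=3.753 → t=0.766, apex=0.719, x_land=102.440, impact vy=-3.753
  bounce: vy ← 0.69·3.753 = 2.590
Arc 6: start y=0.000, vy=2.590 → t=0.529, apex=0.342, x_land=108.450, impact vy=-2.590
  bounce: vy ← 0.69·2.590 = 1.787
Arc 7: start y=0.000, vy=1.787 → t=0.365, apex=0.163, x_land=112.596, impact vy=-1.787
  bounce: vy ← 0.69·1.787 = 1.233

1 3.193 13.990 36.302
2 2.332 6.661 62.814
3 1.609 3.171 81.108
4 1.110 1.510 93.731
5 0.766 0.719 102.440
6 0.529 0.342 108.450
7 0.365 0.163 112.596
final: 112.596 1.233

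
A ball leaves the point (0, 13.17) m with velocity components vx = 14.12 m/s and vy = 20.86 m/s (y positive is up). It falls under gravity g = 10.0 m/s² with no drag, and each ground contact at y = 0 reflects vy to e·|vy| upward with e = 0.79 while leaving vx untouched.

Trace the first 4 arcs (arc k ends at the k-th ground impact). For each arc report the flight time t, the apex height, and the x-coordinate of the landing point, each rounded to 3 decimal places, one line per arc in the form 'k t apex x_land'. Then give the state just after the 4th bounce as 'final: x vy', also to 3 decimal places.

Arc 1: start y=13.170, vy=20.860 → t=4.729, apex=34.927, x_land=66.773, impact vy=-26.430
  bounce: vy ← 0.79·26.430 = 20.880
Arc 2: start y=0.000, vy=20.880 → t=4.176, apex=21.798, x_land=125.737, impact vy=-20.880
  bounce: vy ← 0.79·20.880 = 16.495
Arc 3: start y=0.000, vy=16.495 → t=3.299, apex=13.604, x_land=172.319, impact vy=-16.495
  bounce: vy ← 0.79·16.495 = 13.031
Arc 4: start y=0.000, vy=13.031 → t=2.606, apex=8.490, x_land=209.118, impact vy=-13.031
  bounce: vy ← 0.79·13.031 = 10.294

1 4.729 34.927 66.773
2 4.176 21.798 125.737
3 3.299 13.604 172.319
4 2.606 8.490 209.118
final: 209.118 10.294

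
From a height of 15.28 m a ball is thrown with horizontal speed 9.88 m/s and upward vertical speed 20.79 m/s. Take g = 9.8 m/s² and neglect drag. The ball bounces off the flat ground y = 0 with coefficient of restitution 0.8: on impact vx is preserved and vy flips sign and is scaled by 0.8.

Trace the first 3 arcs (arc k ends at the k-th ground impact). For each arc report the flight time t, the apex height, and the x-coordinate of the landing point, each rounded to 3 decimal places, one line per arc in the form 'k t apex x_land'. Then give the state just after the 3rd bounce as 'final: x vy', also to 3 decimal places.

Arc 1: start y=15.280, vy=20.790 → t=4.882, apex=37.332, x_land=48.231, impact vy=-27.050
  bounce: vy ← 0.8·27.050 = 21.640
Arc 2: start y=0.000, vy=21.640 → t=4.416, apex=23.893, x_land=91.864, impact vy=-21.640
  bounce: vy ← 0.8·21.640 = 17.312
Arc 3: start y=0.000, vy=17.312 → t=3.533, apex=15.291, x_land=126.771, impact vy=-17.312
  bounce: vy ← 0.8·17.312 = 13.850

1 4.882 37.332 48.231
2 4.416 23.893 91.864
3 3.533 15.291 126.771
final: 126.771 13.850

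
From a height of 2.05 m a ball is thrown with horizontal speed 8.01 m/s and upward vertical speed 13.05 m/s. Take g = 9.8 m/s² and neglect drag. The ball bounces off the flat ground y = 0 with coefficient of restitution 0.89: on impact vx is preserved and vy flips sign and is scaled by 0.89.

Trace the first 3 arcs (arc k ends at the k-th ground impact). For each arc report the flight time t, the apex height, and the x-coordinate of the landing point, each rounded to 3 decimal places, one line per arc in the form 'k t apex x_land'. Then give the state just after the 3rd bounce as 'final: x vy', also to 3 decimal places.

Arc 1: start y=2.050, vy=13.050 → t=2.812, apex=10.739, x_land=22.524, impact vy=-14.508
  bounce: vy ← 0.89·14.508 = 12.912
Arc 2: start y=0.000, vy=12.912 → t=2.635, apex=8.506, x_land=43.632, impact vy=-12.912
  bounce: vy ← 0.89·12.912 = 11.492
Arc 3: start y=0.000, vy=11.492 → t=2.345, apex=6.738, x_land=62.417, impact vy=-11.492
  bounce: vy ← 0.89·11.492 = 10.228

1 2.812 10.739 22.524
2 2.635 8.506 43.632
3 2.345 6.738 62.417
final: 62.417 10.228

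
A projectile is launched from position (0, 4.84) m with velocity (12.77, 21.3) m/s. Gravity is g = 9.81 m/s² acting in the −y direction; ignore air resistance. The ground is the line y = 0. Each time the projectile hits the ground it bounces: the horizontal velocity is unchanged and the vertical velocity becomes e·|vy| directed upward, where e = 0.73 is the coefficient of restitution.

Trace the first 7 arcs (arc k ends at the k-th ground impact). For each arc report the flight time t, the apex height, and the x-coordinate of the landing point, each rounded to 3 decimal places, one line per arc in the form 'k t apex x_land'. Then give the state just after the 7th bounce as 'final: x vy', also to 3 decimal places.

1 4.559 27.964 58.218
2 3.486 14.902 102.734
3 2.545 7.941 135.232
4 1.858 4.232 158.955
5 1.356 2.255 176.272
6 0.990 1.202 188.914
7 0.723 0.640 198.143
final: 198.143 2.588

Arc 1: start y=4.840, vy=21.300 → t=4.559, apex=27.964, x_land=58.218, impact vy=-23.423
  bounce: vy ← 0.73·23.423 = 17.099
Arc 2: start y=0.000, vy=17.099 → t=3.486, apex=14.902, x_land=102.734, impact vy=-17.099
  bounce: vy ← 0.73·17.099 = 12.482
Arc 3: start y=0.000, vy=12.482 → t=2.545, apex=7.941, x_land=135.232, impact vy=-12.482
  bounce: vy ← 0.73·12.482 = 9.112
Arc 4: start y=0.000, vy=9.112 → t=1.858, apex=4.232, x_land=158.955, impact vy=-9.112
  bounce: vy ← 0.73·9.112 = 6.652
Arc 5: start y=0.000, vy=6.652 → t=1.356, apex=2.255, x_land=176.272, impact vy=-6.652
  bounce: vy ← 0.73·6.652 = 4.856
Arc 6: start y=0.000, vy=4.856 → t=0.990, apex=1.202, x_land=188.914, impact vy=-4.856
  bounce: vy ← 0.73·4.856 = 3.545
Arc 7: start y=0.000, vy=3.545 → t=0.723, apex=0.640, x_land=198.143, impact vy=-3.545
  bounce: vy ← 0.73·3.545 = 2.588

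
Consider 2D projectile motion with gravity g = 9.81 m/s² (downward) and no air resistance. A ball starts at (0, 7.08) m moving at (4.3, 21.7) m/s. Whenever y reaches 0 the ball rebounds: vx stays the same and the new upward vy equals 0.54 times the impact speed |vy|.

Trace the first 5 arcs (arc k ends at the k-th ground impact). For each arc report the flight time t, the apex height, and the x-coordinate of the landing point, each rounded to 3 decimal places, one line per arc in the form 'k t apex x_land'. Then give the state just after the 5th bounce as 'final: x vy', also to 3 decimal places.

Arc 1: start y=7.080, vy=21.700 → t=4.729, apex=31.081, x_land=20.336, impact vy=-24.694
  bounce: vy ← 0.54·24.694 = 13.335
Arc 2: start y=0.000, vy=13.335 → t=2.719, apex=9.063, x_land=32.026, impact vy=-13.335
  bounce: vy ← 0.54·13.335 = 7.201
Arc 3: start y=0.000, vy=7.201 → t=1.468, apex=2.643, x_land=38.339, impact vy=-7.201
  bounce: vy ← 0.54·7.201 = 3.888
Arc 4: start y=0.000, vy=3.888 → t=0.793, apex=0.771, x_land=41.747, impact vy=-3.888
  bounce: vy ← 0.54·3.888 = 2.100
Arc 5: start y=0.000, vy=2.100 → t=0.428, apex=0.225, x_land=43.588, impact vy=-2.100
  bounce: vy ← 0.54·2.100 = 1.134

1 4.729 31.081 20.336
2 2.719 9.063 32.026
3 1.468 2.643 38.339
4 0.793 0.771 41.747
5 0.428 0.225 43.588
final: 43.588 1.134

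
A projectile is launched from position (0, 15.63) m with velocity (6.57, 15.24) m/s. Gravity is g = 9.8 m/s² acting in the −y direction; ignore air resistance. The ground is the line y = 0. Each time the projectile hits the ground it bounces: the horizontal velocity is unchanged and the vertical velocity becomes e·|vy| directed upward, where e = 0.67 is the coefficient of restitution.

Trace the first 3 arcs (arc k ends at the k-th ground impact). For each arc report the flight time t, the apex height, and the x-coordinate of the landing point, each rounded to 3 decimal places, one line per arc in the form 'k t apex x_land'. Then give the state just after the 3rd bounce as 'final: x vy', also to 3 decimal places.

1 3.923 27.480 25.776
2 3.173 12.336 46.624
3 2.126 5.538 60.593
final: 60.593 6.980

Arc 1: start y=15.630, vy=15.240 → t=3.923, apex=27.480, x_land=25.776, impact vy=-23.208
  bounce: vy ← 0.67·23.208 = 15.549
Arc 2: start y=0.000, vy=15.549 → t=3.173, apex=12.336, x_land=46.624, impact vy=-15.549
  bounce: vy ← 0.67·15.549 = 10.418
Arc 3: start y=0.000, vy=10.418 → t=2.126, apex=5.538, x_land=60.593, impact vy=-10.418
  bounce: vy ← 0.67·10.418 = 6.980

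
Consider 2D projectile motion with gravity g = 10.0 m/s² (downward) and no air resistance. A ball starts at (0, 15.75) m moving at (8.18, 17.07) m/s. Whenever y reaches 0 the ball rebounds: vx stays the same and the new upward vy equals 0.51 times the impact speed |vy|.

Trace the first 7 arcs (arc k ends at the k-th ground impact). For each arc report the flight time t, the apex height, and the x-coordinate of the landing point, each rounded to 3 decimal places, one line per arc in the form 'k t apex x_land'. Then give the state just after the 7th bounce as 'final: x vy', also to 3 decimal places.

Arc 1: start y=15.750, vy=17.070 → t=4.169, apex=30.319, x_land=34.106, impact vy=-24.625
  bounce: vy ← 0.51·24.625 = 12.559
Arc 2: start y=0.000, vy=12.559 → t=2.512, apex=7.886, x_land=54.652, impact vy=-12.559
  bounce: vy ← 0.51·12.559 = 6.405
Arc 3: start y=0.000, vy=6.405 → t=1.281, apex=2.051, x_land=65.131, impact vy=-6.405
  bounce: vy ← 0.51·6.405 = 3.267
Arc 4: start y=0.000, vy=3.267 → t=0.653, apex=0.534, x_land=70.475, impact vy=-3.267
  bounce: vy ← 0.51·3.267 = 1.666
Arc 5: start y=0.000, vy=1.666 → t=0.333, apex=0.139, x_land=73.200, impact vy=-1.666
  bounce: vy ← 0.51·1.666 = 0.850
Arc 6: start y=0.000, vy=0.850 → t=0.170, apex=0.036, x_land=74.590, impact vy=-0.850
  bounce: vy ← 0.51·0.850 = 0.433
Arc 7: start y=0.000, vy=0.433 → t=0.087, apex=0.009, x_land=75.299, impact vy=-0.433
  bounce: vy ← 0.51·0.433 = 0.221

1 4.169 30.319 34.106
2 2.512 7.886 54.652
3 1.281 2.051 65.131
4 0.653 0.534 70.475
5 0.333 0.139 73.200
6 0.170 0.036 74.590
7 0.087 0.009 75.299
final: 75.299 0.221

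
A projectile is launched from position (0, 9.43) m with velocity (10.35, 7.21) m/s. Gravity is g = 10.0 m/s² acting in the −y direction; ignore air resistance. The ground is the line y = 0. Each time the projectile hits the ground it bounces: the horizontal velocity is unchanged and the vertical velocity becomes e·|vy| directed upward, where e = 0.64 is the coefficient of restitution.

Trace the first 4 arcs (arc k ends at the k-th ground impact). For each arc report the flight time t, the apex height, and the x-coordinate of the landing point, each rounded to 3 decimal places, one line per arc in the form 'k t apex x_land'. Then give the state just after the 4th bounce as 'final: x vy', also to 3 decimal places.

1 2.272 12.029 23.516
2 1.985 4.927 44.065
3 1.271 2.018 57.216
4 0.813 0.827 65.633
final: 65.633 2.602

Arc 1: start y=9.430, vy=7.210 → t=2.272, apex=12.029, x_land=23.516, impact vy=-15.511
  bounce: vy ← 0.64·15.511 = 9.927
Arc 2: start y=0.000, vy=9.927 → t=1.985, apex=4.927, x_land=44.065, impact vy=-9.927
  bounce: vy ← 0.64·9.927 = 6.353
Arc 3: start y=0.000, vy=6.353 → t=1.271, apex=2.018, x_land=57.216, impact vy=-6.353
  bounce: vy ← 0.64·6.353 = 4.066
Arc 4: start y=0.000, vy=4.066 → t=0.813, apex=0.827, x_land=65.633, impact vy=-4.066
  bounce: vy ← 0.64·4.066 = 2.602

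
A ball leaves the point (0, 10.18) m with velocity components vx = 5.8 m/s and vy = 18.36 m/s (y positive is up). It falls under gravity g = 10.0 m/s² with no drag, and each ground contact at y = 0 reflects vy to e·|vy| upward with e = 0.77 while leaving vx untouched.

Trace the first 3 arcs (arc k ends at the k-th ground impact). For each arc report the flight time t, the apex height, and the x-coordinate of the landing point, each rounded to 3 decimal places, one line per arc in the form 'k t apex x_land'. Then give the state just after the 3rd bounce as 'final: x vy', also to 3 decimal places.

1 4.161 27.034 24.135
2 3.581 16.029 44.905
3 2.757 9.503 60.897
final: 60.897 10.616

Arc 1: start y=10.180, vy=18.360 → t=4.161, apex=27.034, x_land=24.135, impact vy=-23.253
  bounce: vy ← 0.77·23.253 = 17.905
Arc 2: start y=0.000, vy=17.905 → t=3.581, apex=16.029, x_land=44.905, impact vy=-17.905
  bounce: vy ← 0.77·17.905 = 13.787
Arc 3: start y=0.000, vy=13.787 → t=2.757, apex=9.503, x_land=60.897, impact vy=-13.787
  bounce: vy ← 0.77·13.787 = 10.616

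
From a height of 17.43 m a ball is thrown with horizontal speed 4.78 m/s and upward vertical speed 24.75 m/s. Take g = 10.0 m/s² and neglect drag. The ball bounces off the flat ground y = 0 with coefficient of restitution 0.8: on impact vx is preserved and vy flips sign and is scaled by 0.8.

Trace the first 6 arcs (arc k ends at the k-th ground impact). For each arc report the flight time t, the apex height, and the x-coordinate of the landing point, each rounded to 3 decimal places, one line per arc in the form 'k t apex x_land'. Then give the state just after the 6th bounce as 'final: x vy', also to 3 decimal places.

1 5.575 48.058 26.650
2 4.960 30.757 50.361
3 3.968 19.685 69.329
4 3.175 12.598 84.504
5 2.540 8.063 96.644
6 2.032 5.160 106.356
final: 106.356 8.127

Arc 1: start y=17.430, vy=24.750 → t=5.575, apex=48.058, x_land=26.650, impact vy=-31.003
  bounce: vy ← 0.8·31.003 = 24.802
Arc 2: start y=0.000, vy=24.802 → t=4.960, apex=30.757, x_land=50.361, impact vy=-24.802
  bounce: vy ← 0.8·24.802 = 19.842
Arc 3: start y=0.000, vy=19.842 → t=3.968, apex=19.685, x_land=69.329, impact vy=-19.842
  bounce: vy ← 0.8·19.842 = 15.873
Arc 4: start y=0.000, vy=15.873 → t=3.175, apex=12.598, x_land=84.504, impact vy=-15.873
  bounce: vy ← 0.8·15.873 = 12.699
Arc 5: start y=0.000, vy=12.699 → t=2.540, apex=8.063, x_land=96.644, impact vy=-12.699
  bounce: vy ← 0.8·12.699 = 10.159
Arc 6: start y=0.000, vy=10.159 → t=2.032, apex=5.160, x_land=106.356, impact vy=-10.159
  bounce: vy ← 0.8·10.159 = 8.127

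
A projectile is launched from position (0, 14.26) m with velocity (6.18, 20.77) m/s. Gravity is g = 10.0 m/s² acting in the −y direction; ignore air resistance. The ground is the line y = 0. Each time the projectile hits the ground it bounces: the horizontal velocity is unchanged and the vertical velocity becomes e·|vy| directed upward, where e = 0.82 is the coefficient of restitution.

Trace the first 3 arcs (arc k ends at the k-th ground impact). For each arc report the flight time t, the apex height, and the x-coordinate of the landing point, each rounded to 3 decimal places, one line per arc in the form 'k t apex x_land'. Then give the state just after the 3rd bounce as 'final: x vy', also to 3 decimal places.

Arc 1: start y=14.260, vy=20.770 → t=4.754, apex=35.830, x_land=29.379, impact vy=-26.769
  bounce: vy ← 0.82·26.769 = 21.951
Arc 2: start y=0.000, vy=21.951 → t=4.390, apex=24.092, x_land=56.510, impact vy=-21.951
  bounce: vy ← 0.82·21.951 = 18.000
Arc 3: start y=0.000, vy=18.000 → t=3.600, apex=16.199, x_land=78.758, impact vy=-18.000
  bounce: vy ← 0.82·18.000 = 14.760

1 4.754 35.830 29.379
2 4.390 24.092 56.510
3 3.600 16.199 78.758
final: 78.758 14.760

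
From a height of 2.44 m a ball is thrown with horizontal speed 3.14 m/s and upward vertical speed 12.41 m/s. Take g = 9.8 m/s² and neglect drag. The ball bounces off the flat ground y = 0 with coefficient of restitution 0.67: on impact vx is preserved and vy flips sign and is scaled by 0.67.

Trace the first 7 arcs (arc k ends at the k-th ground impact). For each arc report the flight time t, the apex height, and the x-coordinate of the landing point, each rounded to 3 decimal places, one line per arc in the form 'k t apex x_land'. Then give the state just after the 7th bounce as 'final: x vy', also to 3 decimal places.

1 2.716 10.298 8.528
2 1.943 4.623 14.628
3 1.302 2.075 18.715
4 0.872 0.932 21.453
5 0.584 0.418 23.287
6 0.391 0.188 24.516
7 0.262 0.084 25.340
final: 25.340 0.861

Arc 1: start y=2.440, vy=12.410 → t=2.716, apex=10.298, x_land=8.528, impact vy=-14.207
  bounce: vy ← 0.67·14.207 = 9.519
Arc 2: start y=0.000, vy=9.519 → t=1.943, apex=4.623, x_land=14.628, impact vy=-9.519
  bounce: vy ← 0.67·9.519 = 6.377
Arc 3: start y=0.000, vy=6.377 → t=1.302, apex=2.075, x_land=18.715, impact vy=-6.377
  bounce: vy ← 0.67·6.377 = 4.273
Arc 4: start y=0.000, vy=4.273 → t=0.872, apex=0.932, x_land=21.453, impact vy=-4.273
  bounce: vy ← 0.67·4.273 = 2.863
Arc 5: start y=0.000, vy=2.863 → t=0.584, apex=0.418, x_land=23.287, impact vy=-2.863
  bounce: vy ← 0.67·2.863 = 1.918
Arc 6: start y=0.000, vy=1.918 → t=0.391, apex=0.188, x_land=24.516, impact vy=-1.918
  bounce: vy ← 0.67·1.918 = 1.285
Arc 7: start y=0.000, vy=1.285 → t=0.262, apex=0.084, x_land=25.340, impact vy=-1.285
  bounce: vy ← 0.67·1.285 = 0.861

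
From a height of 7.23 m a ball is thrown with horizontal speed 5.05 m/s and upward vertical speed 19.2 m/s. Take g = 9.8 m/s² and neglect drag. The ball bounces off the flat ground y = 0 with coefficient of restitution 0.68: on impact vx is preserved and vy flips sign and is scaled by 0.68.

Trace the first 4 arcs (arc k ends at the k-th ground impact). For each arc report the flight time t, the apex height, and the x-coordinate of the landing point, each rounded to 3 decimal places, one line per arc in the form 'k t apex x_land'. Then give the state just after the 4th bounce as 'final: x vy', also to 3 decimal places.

Arc 1: start y=7.230, vy=19.200 → t=4.264, apex=26.038, x_land=21.535, impact vy=-22.591
  bounce: vy ← 0.68·22.591 = 15.362
Arc 2: start y=0.000, vy=15.362 → t=3.135, apex=12.040, x_land=37.367, impact vy=-15.362
  bounce: vy ← 0.68·15.362 = 10.446
Arc 3: start y=0.000, vy=10.446 → t=2.132, apex=5.567, x_land=48.133, impact vy=-10.446
  bounce: vy ← 0.68·10.446 = 7.103
Arc 4: start y=0.000, vy=7.103 → t=1.450, apex=2.574, x_land=55.454, impact vy=-7.103
  bounce: vy ← 0.68·7.103 = 4.830

1 4.264 26.038 21.535
2 3.135 12.040 37.367
3 2.132 5.567 48.133
4 1.450 2.574 55.454
final: 55.454 4.830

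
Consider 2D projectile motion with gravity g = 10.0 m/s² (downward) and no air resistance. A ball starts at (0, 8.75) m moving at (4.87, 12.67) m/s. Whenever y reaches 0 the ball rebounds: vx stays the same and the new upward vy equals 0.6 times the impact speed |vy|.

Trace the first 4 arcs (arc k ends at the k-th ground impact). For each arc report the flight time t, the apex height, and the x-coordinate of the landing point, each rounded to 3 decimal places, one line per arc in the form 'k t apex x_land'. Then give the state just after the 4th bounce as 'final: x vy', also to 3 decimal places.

Arc 1: start y=8.750, vy=12.670 → t=3.099, apex=16.776, x_land=15.091, impact vy=-18.317
  bounce: vy ← 0.6·18.317 = 10.990
Arc 2: start y=0.000, vy=10.990 → t=2.198, apex=6.040, x_land=25.796, impact vy=-10.990
  bounce: vy ← 0.6·10.990 = 6.594
Arc 3: start y=0.000, vy=6.594 → t=1.319, apex=2.174, x_land=32.218, impact vy=-6.594
  bounce: vy ← 0.6·6.594 = 3.957
Arc 4: start y=0.000, vy=3.957 → t=0.791, apex=0.783, x_land=36.072, impact vy=-3.957
  bounce: vy ← 0.6·3.957 = 2.374

1 3.099 16.776 15.091
2 2.198 6.040 25.796
3 1.319 2.174 32.218
4 0.791 0.783 36.072
final: 36.072 2.374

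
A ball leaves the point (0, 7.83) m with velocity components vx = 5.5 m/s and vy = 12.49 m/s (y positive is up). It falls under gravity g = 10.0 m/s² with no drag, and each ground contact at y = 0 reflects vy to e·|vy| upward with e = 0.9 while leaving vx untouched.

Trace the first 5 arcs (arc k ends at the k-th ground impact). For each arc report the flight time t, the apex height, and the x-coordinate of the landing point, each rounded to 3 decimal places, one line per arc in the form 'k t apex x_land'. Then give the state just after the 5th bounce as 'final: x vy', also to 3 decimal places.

Arc 1: start y=7.830, vy=12.490 → t=3.017, apex=15.630, x_land=16.594, impact vy=-17.681
  bounce: vy ← 0.9·17.681 = 15.912
Arc 2: start y=0.000, vy=15.912 → t=3.182, apex=12.660, x_land=34.097, impact vy=-15.912
  bounce: vy ← 0.9·15.912 = 14.321
Arc 3: start y=0.000, vy=14.321 → t=2.864, apex=10.255, x_land=49.851, impact vy=-14.321
  bounce: vy ← 0.9·14.321 = 12.889
Arc 4: start y=0.000, vy=12.889 → t=2.578, apex=8.306, x_land=64.029, impact vy=-12.889
  bounce: vy ← 0.9·12.889 = 11.600
Arc 5: start y=0.000, vy=11.600 → t=2.320, apex=6.728, x_land=76.789, impact vy=-11.600
  bounce: vy ← 0.9·11.600 = 10.440

1 3.017 15.630 16.594
2 3.182 12.660 34.097
3 2.864 10.255 49.851
4 2.578 8.306 64.029
5 2.320 6.728 76.789
final: 76.789 10.440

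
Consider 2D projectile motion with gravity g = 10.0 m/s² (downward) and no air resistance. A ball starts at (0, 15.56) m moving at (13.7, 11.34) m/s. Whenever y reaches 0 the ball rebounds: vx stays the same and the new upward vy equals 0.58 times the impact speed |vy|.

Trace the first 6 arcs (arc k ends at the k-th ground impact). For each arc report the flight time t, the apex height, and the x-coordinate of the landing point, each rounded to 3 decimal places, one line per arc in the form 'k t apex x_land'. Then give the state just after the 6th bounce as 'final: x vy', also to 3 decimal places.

1 3.231 21.990 44.266
2 2.433 7.397 77.594
3 1.411 2.488 96.924
4 0.818 0.837 108.135
5 0.475 0.282 114.638
6 0.275 0.095 118.410
final: 118.410 0.798

Arc 1: start y=15.560, vy=11.340 → t=3.231, apex=21.990, x_land=44.266, impact vy=-20.971
  bounce: vy ← 0.58·20.971 = 12.163
Arc 2: start y=0.000, vy=12.163 → t=2.433, apex=7.397, x_land=77.594, impact vy=-12.163
  bounce: vy ← 0.58·12.163 = 7.055
Arc 3: start y=0.000, vy=7.055 → t=1.411, apex=2.488, x_land=96.924, impact vy=-7.055
  bounce: vy ← 0.58·7.055 = 4.092
Arc 4: start y=0.000, vy=4.092 → t=0.818, apex=0.837, x_land=108.135, impact vy=-4.092
  bounce: vy ← 0.58·4.092 = 2.373
Arc 5: start y=0.000, vy=2.373 → t=0.475, apex=0.282, x_land=114.638, impact vy=-2.373
  bounce: vy ← 0.58·2.373 = 1.376
Arc 6: start y=0.000, vy=1.376 → t=0.275, apex=0.095, x_land=118.410, impact vy=-1.376
  bounce: vy ← 0.58·1.376 = 0.798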